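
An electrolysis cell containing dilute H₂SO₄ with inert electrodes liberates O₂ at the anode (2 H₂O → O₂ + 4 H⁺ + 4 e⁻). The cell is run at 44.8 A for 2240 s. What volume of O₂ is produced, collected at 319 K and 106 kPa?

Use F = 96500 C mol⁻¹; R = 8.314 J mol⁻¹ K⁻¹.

6.50 L

Q = I·t = 44.80 A × 2240.0 s = 100400 C.
n(e⁻) = Q/F = 100400 / 96500 = 1.040 mol.
4 electrons are transferred per O₂ molecule, so n(O₂) = 1.040 / 4 = 0.2600 mol.
V = nRT/P = (0.2600 × 8.314 × 319) / (106 × 10³ Pa) = 0.00650 m³ = 6.50 L.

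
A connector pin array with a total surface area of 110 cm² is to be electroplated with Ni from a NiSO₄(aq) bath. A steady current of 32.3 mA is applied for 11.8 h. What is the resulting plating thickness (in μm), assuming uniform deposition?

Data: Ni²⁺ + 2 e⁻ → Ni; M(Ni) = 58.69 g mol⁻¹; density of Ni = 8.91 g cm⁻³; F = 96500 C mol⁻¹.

Q = I·t = 0.03230 × 42480 = 1372 C; n(e⁻) = 0.01422 mol.
n(Ni) = n(e⁻)/2 = 0.007109 mol, so m = 0.007109 × 58.69 = 0.4172 g.
Volume = m/ρ = 0.4172 / 8.91 = 0.04683 cm³.
Thickness = V/A = 0.04683 / 110 = 4.26 × 10⁻⁴ cm = 4.26 μm.

4.26 μm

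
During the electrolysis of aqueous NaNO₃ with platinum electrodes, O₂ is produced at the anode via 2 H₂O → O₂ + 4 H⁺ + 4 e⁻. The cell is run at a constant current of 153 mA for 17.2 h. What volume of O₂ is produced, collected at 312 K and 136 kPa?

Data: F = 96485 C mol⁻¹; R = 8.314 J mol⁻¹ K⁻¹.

Q = I·t = 0.1530 A × 61920 s = 9474 C.
n(e⁻) = Q/F = 9474 / 96485 = 0.09819 mol.
4 electrons are transferred per O₂ molecule, so n(O₂) = 0.09819 / 4 = 0.02455 mol.
V = nRT/P = (0.02455 × 8.314 × 312) / (136 × 10³ Pa) = 4.68 × 10⁻⁴ m³ = 0.468 L.

0.468 L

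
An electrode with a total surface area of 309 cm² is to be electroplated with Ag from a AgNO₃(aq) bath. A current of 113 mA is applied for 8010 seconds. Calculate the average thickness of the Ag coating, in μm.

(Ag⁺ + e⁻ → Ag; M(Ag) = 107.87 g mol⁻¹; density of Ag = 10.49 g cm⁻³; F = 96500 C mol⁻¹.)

3.12 μm

Q = I·t = 0.1130 × 8010.0 = 905.1 C; n(e⁻) = 0.009380 mol.
n(Ag) = n(e⁻)/1 = 0.009380 mol, so m = 0.009380 × 107.87 = 1.012 g.
Volume = m/ρ = 1.012 / 10.49 = 0.09645 cm³.
Thickness = V/A = 0.09645 / 309 = 3.12 × 10⁻⁴ cm = 3.12 μm.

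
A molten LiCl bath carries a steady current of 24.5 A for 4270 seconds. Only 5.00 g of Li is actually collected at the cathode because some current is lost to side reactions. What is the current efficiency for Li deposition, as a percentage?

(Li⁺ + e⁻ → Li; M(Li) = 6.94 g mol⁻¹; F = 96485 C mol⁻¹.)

66.4 %

Q = I·t = 24.50 × 4270.0 = 104600 C; n(e⁻) = 104600/96485 = 1.084 mol.
Theoretical n(Li) = n(e⁻)/1 = 1.084 mol, i.e. m_theo = 1.084 × 6.94 = 7.525 g.
Efficiency = m_actual / m_theo = 5.00 / 7.525 = 66.4 %.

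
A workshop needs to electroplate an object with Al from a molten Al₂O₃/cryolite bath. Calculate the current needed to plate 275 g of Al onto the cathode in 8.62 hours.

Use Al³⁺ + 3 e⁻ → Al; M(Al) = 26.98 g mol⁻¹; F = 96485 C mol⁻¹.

95.1 A

n(Al) = 275 / 26.98 = 10.19 mol.
n(e⁻) = 3 × 10.19 = 30.58 mol.
Q = n(e⁻)·F = 30.58 × 96485 = 2950000 C.
I = Q/t = 2950000 / 31032 s = 95.1 A.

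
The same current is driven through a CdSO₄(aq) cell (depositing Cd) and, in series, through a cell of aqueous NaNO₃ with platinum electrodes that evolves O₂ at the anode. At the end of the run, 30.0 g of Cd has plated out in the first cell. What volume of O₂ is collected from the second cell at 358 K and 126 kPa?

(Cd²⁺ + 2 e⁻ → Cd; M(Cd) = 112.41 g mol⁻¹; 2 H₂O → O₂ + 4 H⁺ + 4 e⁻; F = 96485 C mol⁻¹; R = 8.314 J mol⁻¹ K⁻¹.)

3.15 L

n(Cd) = 30.0 / 112.41 = 0.2669 mol, so n(e⁻) = 2 × 0.2669 = 0.5338 mol.
The cells are in series, so the same 0.5338 mol of electrons passes through the second cell.
2 H₂O → O₂ + 4 H⁺ + 4 e⁻ — 4 mol e⁻ per mol O₂, so n(O₂) = 0.5338/4 = 0.1334 mol.
V = nRT/P = (0.1334 × 8.314 × 358) / (126 × 10³) = 0.00315 m³ = 3.15 L.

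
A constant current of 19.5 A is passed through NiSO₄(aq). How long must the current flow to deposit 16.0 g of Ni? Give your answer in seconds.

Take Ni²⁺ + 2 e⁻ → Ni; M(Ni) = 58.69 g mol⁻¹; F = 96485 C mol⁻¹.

2700 s

n(Ni) = m/M = 16.0 / 58.69 = 0.2726 mol.
Each Ni atom requires 2 electrons, so n(e⁻) = 2 × 0.2726 = 0.5452 mol.
Q = n(e⁻)·F = 0.5452 × 96485 = 52610 C.
t = Q/I = 52610 / 19.50 A = 2698 s.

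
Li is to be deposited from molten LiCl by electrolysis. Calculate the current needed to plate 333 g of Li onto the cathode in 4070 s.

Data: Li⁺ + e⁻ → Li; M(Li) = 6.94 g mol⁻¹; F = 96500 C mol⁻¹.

1140 A

n(Li) = 333 / 6.94 = 47.98 mol.
n(e⁻) = 1 × 47.98 = 47.98 mol.
Q = n(e⁻)·F = 47.98 × 96500 = 4630000 C.
I = Q/t = 4630000 / 4070.0 s = 1140 A.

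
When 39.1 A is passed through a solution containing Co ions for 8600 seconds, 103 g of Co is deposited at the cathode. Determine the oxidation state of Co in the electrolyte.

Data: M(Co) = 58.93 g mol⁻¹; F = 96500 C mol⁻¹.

Q = I·t = 39.10 A × 8600.0 s = 336300 C, so n(e⁻) = 336300/96500 = 3.485 mol.
n(Co) deposited = 103 / 58.93 = 1.748 mol.
Electrons per atom = n(e⁻)/n(Co) = 3.485 / 1.748 = 1.99 ≈ 2, so the ion is Co²⁺.

+2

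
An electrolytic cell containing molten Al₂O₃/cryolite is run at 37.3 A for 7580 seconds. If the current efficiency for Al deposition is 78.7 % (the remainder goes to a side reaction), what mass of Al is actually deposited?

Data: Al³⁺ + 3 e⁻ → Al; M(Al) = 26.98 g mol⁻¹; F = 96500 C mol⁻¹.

Q = I·t = 37.30 × 7580.0 = 282700 C.
n(e⁻) = 282700/96500 = 2.930 mol; theoretically n(Al) = 2.930/3 = 0.9766 mol, m_theo = 26.35 g.
At 78.7 % efficiency, m_actual = 0.787 × 26.35 = 20.7 g.

20.7 g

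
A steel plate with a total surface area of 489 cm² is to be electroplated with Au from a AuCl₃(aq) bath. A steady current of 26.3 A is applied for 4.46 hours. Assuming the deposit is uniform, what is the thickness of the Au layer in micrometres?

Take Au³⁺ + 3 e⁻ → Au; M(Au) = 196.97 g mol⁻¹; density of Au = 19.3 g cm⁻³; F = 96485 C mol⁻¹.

Q = I·t = 26.30 × 16056 = 422300 C; n(e⁻) = 4.377 mol.
n(Au) = n(e⁻)/3 = 1.459 mol, so m = 1.459 × 196.97 = 287.4 g.
Volume = m/ρ = 287.4 / 19.3 = 14.89 cm³.
Thickness = V/A = 14.89 / 489 = 0.0304 cm = 304 μm.

304 μm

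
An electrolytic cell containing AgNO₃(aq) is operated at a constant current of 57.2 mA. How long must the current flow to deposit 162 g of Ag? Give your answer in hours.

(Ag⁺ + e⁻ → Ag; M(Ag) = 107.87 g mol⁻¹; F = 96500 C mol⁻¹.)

704 h

n(Ag) = m/M = 162 / 107.87 = 1.502 mol.
Each Ag atom requires 1 electron, so n(e⁻) = 1 × 1.502 = 1.502 mol.
Q = n(e⁻)·F = 1.502 × 96500 = 144900 C.
t = Q/I = 144900 / 0.05720 A = 2534000 s = 704 h.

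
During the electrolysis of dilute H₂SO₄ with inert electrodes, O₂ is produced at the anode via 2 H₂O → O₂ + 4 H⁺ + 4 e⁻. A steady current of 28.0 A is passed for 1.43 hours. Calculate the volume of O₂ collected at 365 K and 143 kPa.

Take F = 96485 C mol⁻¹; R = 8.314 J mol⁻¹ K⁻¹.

7.93 L

Q = I·t = 28.00 A × 5148.0 s = 144100 C.
n(e⁻) = Q/F = 144100 / 96485 = 1.494 mol.
4 electrons are transferred per O₂ molecule, so n(O₂) = 1.494 / 4 = 0.3735 mol.
V = nRT/P = (0.3735 × 8.314 × 365) / (143 × 10³ Pa) = 0.00793 m³ = 7.93 L.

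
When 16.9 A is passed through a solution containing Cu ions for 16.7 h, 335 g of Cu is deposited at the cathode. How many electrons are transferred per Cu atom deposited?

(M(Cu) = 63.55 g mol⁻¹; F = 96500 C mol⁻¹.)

2

Q = I·t = 16.90 A × 60120 s = 1016000 C, so n(e⁻) = 1016000/96500 = 10.53 mol.
n(Cu) deposited = 335 / 63.55 = 5.271 mol.
Electrons per atom = n(e⁻)/n(Cu) = 10.53 / 5.271 = 2.00 ≈ 2, so the ion is Cu²⁺.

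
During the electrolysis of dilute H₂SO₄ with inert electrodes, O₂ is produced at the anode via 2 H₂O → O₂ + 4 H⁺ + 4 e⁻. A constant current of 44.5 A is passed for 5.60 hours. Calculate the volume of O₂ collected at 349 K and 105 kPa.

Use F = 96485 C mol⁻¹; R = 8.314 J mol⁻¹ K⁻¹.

64.2 L

Q = I·t = 44.50 A × 20160 s = 897100 C.
n(e⁻) = Q/F = 897100 / 96485 = 9.298 mol.
4 electrons are transferred per O₂ molecule, so n(O₂) = 9.298 / 4 = 2.325 mol.
V = nRT/P = (2.325 × 8.314 × 349) / (105 × 10³ Pa) = 0.0642 m³ = 64.2 L.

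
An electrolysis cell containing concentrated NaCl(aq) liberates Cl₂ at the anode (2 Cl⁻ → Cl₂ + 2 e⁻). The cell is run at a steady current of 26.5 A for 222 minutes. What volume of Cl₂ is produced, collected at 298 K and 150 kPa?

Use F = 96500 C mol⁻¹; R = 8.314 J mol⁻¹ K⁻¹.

Q = I·t = 26.50 A × 13320 s = 353000 C.
n(e⁻) = Q/F = 353000 / 96500 = 3.658 mol.
2 electrons are transferred per Cl₂ molecule, so n(Cl₂) = 3.658 / 2 = 1.829 mol.
V = nRT/P = (1.829 × 8.314 × 298) / (150 × 10³ Pa) = 0.0302 m³ = 30.2 L.

30.2 L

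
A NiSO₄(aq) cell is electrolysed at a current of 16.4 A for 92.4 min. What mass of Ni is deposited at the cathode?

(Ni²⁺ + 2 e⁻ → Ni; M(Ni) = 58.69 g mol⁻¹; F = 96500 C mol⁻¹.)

Q = I·t = 16.40 A × 5544.0 s = 90920 C.
n(e⁻) = Q/F = 90920 / 96500 = 0.9422 mol.
Ni²⁺ + 2 e⁻ → Ni, so n(Ni) = n(e⁻)/2 = 0.4711 mol.
m = n·M = 0.4711 × 58.69 = 27.6 g.

27.6 g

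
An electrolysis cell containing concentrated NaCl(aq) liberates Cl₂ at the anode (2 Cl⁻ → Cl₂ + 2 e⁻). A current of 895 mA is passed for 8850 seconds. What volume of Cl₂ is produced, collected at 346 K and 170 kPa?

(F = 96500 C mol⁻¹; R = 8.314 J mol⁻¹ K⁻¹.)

0.694 L

Q = I·t = 0.8950 A × 8850.0 s = 7921 C.
n(e⁻) = Q/F = 7921 / 96500 = 0.08208 mol.
2 electrons are transferred per Cl₂ molecule, so n(Cl₂) = 0.08208 / 2 = 0.04104 mol.
V = nRT/P = (0.04104 × 8.314 × 346) / (170 × 10³ Pa) = 6.94 × 10⁻⁴ m³ = 0.694 L.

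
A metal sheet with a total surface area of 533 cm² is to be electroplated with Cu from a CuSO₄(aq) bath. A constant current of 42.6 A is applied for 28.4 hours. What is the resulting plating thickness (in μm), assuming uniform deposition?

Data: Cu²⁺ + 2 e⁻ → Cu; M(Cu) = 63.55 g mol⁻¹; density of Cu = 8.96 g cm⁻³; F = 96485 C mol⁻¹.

Q = I·t = 42.60 × 102240 = 4355000 C; n(e⁻) = 45.14 mol.
n(Cu) = n(e⁻)/2 = 22.57 mol, so m = 22.57 × 63.55 = 1434 g.
Volume = m/ρ = 1434 / 8.96 = 160.1 cm³.
Thickness = V/A = 160.1 / 533 = 0.300 cm = 3000 μm.

3000 μm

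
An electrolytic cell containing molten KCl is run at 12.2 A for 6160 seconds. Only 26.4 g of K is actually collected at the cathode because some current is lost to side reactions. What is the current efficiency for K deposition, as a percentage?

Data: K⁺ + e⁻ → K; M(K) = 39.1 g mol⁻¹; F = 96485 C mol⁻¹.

86.7 %

Q = I·t = 12.20 × 6160.0 = 75150 C; n(e⁻) = 75150/96485 = 0.7789 mol.
Theoretical n(K) = n(e⁻)/1 = 0.7789 mol, i.e. m_theo = 0.7789 × 39.1 = 30.45 g.
Efficiency = m_actual / m_theo = 26.4 / 30.45 = 86.7 %.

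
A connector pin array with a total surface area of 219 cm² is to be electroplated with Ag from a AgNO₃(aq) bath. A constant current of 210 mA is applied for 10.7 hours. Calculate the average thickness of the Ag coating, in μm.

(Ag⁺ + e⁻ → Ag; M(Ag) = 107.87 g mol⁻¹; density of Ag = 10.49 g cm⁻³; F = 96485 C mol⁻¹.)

39.4 μm

Q = I·t = 0.2100 × 38520 = 8089 C; n(e⁻) = 0.08384 mol.
n(Ag) = n(e⁻)/1 = 0.08384 mol, so m = 0.08384 × 107.87 = 9.044 g.
Volume = m/ρ = 9.044 / 10.49 = 0.8621 cm³.
Thickness = V/A = 0.8621 / 219 = 0.00394 cm = 39.4 μm.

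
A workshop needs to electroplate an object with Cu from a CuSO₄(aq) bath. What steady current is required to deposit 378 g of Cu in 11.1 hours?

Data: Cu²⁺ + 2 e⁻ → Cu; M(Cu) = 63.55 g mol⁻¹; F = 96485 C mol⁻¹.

n(Cu) = 378 / 63.55 = 5.948 mol.
n(e⁻) = 2 × 5.948 = 11.90 mol.
Q = n(e⁻)·F = 11.90 × 96485 = 1148000 C.
I = Q/t = 1148000 / 39960 s = 28.7 A.

28.7 A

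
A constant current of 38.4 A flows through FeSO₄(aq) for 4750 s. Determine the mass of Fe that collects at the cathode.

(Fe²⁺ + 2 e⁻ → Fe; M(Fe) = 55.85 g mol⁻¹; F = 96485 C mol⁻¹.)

Q = I·t = 38.40 A × 4750.0 s = 182400 C.
n(e⁻) = Q/F = 182400 / 96485 = 1.890 mol.
Fe²⁺ + 2 e⁻ → Fe, so n(Fe) = n(e⁻)/2 = 0.9452 mol.
m = n·M = 0.9452 × 55.85 = 52.8 g.

52.8 g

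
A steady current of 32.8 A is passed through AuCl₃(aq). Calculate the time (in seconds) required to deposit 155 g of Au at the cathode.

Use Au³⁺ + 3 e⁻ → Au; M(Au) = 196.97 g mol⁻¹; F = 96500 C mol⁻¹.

n(Au) = m/M = 155 / 196.97 = 0.7869 mol.
Each Au atom requires 3 electrons, so n(e⁻) = 3 × 0.7869 = 2.361 mol.
Q = n(e⁻)·F = 2.361 × 96500 = 227800 C.
t = Q/I = 227800 / 32.80 A = 6946 s.

6950 s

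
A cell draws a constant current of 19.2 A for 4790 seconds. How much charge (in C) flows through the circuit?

Q = I·t = 19.20 A × 4790.0 s = 92000 C.

92000 C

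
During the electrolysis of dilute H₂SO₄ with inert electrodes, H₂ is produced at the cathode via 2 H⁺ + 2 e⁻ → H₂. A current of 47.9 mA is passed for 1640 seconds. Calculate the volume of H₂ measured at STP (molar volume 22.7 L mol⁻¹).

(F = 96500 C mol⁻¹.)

Q = I·t = 0.04790 A × 1640.0 s = 78.56 C.
n(e⁻) = Q/F = 78.56 / 96500 = 0.0008141 mol.
2 electrons are transferred per H₂ molecule, so n(H₂) = 0.0008141 / 2 = 0.0004070 mol.
V = n × V_m = 0.0004070 × 22.7 = 0.00924 L.

0.00924 L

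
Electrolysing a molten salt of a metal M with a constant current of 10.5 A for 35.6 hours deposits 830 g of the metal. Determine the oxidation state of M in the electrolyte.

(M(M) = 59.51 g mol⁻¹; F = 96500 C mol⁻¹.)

+1

Q = I·t = 10.50 A × 128160 s = 1346000 C, so n(e⁻) = 1346000/96500 = 13.94 mol.
n(M) deposited = 830 / 59.51 = 13.95 mol.
Electrons per atom = n(e⁻)/n(M) = 13.94 / 13.95 = 1.00 ≈ 1, so the ion is M⁺.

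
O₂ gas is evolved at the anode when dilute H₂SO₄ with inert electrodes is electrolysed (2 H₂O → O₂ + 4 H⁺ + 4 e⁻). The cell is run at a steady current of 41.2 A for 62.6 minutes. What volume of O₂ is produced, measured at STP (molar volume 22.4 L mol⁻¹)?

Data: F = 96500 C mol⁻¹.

8.98 L

Q = I·t = 41.20 A × 3756.0 s = 154700 C.
n(e⁻) = Q/F = 154700 / 96500 = 1.604 mol.
4 electrons are transferred per O₂ molecule, so n(O₂) = 1.604 / 4 = 0.4009 mol.
V = n × V_m = 0.4009 × 22.4 = 8.98 L.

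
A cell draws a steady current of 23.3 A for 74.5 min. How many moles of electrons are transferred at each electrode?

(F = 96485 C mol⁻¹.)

1.08 mol

Q = I·t = 23.30 A × 4470.0 s = 104200 C.
n(e⁻) = Q/F = 104200 / 96485 = 1.08 mol.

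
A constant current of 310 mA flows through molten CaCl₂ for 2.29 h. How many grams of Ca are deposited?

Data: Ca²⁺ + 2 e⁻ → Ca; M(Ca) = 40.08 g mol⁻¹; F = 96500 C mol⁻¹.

0.531 g

Q = I·t = 0.3100 A × 8244.0 s = 2556 C.
n(e⁻) = Q/F = 2556 / 96500 = 0.02648 mol.
Ca²⁺ + 2 e⁻ → Ca, so n(Ca) = n(e⁻)/2 = 0.01324 mol.
m = n·M = 0.01324 × 40.08 = 0.531 g.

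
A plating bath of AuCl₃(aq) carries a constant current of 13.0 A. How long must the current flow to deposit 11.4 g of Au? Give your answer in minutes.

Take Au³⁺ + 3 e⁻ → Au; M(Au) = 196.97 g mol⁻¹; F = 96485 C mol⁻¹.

21.5 min

n(Au) = m/M = 11.4 / 196.97 = 0.05788 mol.
Each Au atom requires 3 electrons, so n(e⁻) = 3 × 0.05788 = 0.1736 mol.
Q = n(e⁻)·F = 0.1736 × 96485 = 16750 C.
t = Q/I = 16750 / 13.00 A = 1289 s = 21.5 min.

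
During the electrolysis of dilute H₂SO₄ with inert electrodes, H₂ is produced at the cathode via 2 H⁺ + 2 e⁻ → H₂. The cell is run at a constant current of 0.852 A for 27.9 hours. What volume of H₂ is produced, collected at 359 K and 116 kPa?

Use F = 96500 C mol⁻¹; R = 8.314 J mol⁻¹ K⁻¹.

11.4 L

Q = I·t = 0.8520 A × 100440 s = 85570 C.
n(e⁻) = Q/F = 85570 / 96500 = 0.8868 mol.
2 electrons are transferred per H₂ molecule, so n(H₂) = 0.8868 / 2 = 0.4434 mol.
V = nRT/P = (0.4434 × 8.314 × 359) / (116 × 10³ Pa) = 0.0114 m³ = 11.4 L.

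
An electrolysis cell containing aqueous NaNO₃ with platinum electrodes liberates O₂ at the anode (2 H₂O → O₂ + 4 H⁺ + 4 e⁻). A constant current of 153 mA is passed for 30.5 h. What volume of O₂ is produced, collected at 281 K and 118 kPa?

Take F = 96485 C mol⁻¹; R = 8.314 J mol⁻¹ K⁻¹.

0.862 L

Q = I·t = 0.1530 A × 109800 s = 16800 C.
n(e⁻) = Q/F = 16800 / 96485 = 0.1741 mol.
4 electrons are transferred per O₂ molecule, so n(O₂) = 0.1741 / 4 = 0.04353 mol.
V = nRT/P = (0.04353 × 8.314 × 281) / (118 × 10³ Pa) = 8.62 × 10⁻⁴ m³ = 0.862 L.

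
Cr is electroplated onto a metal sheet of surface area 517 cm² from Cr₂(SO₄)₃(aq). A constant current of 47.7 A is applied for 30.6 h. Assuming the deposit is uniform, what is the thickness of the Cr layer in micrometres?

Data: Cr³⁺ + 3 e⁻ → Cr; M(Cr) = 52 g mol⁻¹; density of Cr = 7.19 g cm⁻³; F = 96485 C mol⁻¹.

2540 μm

Q = I·t = 47.70 × 110160 = 5255000 C; n(e⁻) = 54.46 mol.
n(Cr) = n(e⁻)/3 = 18.15 mol, so m = 18.15 × 52 = 944.0 g.
Volume = m/ρ = 944.0 / 7.19 = 131.3 cm³.
Thickness = V/A = 131.3 / 517 = 0.254 cm = 2540 μm.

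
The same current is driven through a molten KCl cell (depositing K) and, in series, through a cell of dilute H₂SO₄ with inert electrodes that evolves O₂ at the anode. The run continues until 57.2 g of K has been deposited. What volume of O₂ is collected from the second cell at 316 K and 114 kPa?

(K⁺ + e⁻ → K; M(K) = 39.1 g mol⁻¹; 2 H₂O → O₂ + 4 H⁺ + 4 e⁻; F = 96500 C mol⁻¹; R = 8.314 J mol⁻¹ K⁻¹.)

n(K) = 57.2 / 39.1 = 1.463 mol, so n(e⁻) = 1 × 1.463 = 1.463 mol.
The cells are in series, so the same 1.463 mol of electrons passes through the second cell.
2 H₂O → O₂ + 4 H⁺ + 4 e⁻ — 4 mol e⁻ per mol O₂, so n(O₂) = 1.463/4 = 0.3657 mol.
V = nRT/P = (0.3657 × 8.314 × 316) / (114 × 10³) = 0.00843 m³ = 8.43 L.

8.43 L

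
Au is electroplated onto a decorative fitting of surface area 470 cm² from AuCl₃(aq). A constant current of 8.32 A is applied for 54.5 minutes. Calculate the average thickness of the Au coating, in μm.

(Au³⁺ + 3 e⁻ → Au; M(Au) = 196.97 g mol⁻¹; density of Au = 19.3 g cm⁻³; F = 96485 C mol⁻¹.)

20.4 μm

Q = I·t = 8.320 × 3270.0 = 27210 C; n(e⁻) = 0.2820 mol.
n(Au) = n(e⁻)/3 = 0.09399 mol, so m = 0.09399 × 196.97 = 18.51 g.
Volume = m/ρ = 18.51 / 19.3 = 0.9593 cm³.
Thickness = V/A = 0.9593 / 470 = 0.00204 cm = 20.4 μm.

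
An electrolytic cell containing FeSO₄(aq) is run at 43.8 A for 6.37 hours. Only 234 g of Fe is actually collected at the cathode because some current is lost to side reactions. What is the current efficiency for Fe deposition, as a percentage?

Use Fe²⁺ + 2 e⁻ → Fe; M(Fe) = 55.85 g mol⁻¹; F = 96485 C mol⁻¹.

80.5 %

Q = I·t = 43.80 × 22932 = 1004000 C; n(e⁻) = 1004000/96485 = 10.41 mol.
Theoretical n(Fe) = n(e⁻)/2 = 5.205 mol, i.e. m_theo = 5.205 × 55.85 = 290.7 g.
Efficiency = m_actual / m_theo = 234 / 290.7 = 80.5 %.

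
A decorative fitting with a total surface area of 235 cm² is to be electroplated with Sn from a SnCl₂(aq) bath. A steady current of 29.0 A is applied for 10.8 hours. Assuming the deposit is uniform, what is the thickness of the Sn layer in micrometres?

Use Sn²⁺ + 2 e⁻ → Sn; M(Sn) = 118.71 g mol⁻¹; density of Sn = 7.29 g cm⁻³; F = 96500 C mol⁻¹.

Q = I·t = 29.00 × 38880 = 1128000 C; n(e⁻) = 11.68 mol.
n(Sn) = n(e⁻)/2 = 5.842 mol, so m = 5.842 × 118.71 = 693.5 g.
Volume = m/ρ = 693.5 / 7.29 = 95.13 cm³.
Thickness = V/A = 95.13 / 235 = 0.405 cm = 4050 μm.

4050 μm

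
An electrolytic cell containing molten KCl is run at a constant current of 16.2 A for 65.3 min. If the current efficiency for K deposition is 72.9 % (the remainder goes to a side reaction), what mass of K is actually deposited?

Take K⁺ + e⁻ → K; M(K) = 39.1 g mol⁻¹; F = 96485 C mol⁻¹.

Q = I·t = 16.20 × 3918.0 = 63470 C.
n(e⁻) = 63470/96485 = 0.6578 mol; theoretically n(K) = 0.6578/1 = 0.6578 mol, m_theo = 25.72 g.
At 72.9 % efficiency, m_actual = 0.729 × 25.72 = 18.8 g.

18.8 g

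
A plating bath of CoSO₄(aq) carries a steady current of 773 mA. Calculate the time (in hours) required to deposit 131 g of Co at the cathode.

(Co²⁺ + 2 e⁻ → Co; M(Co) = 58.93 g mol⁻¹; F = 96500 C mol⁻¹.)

154 h

n(Co) = m/M = 131 / 58.93 = 2.223 mol.
Each Co atom requires 2 electrons, so n(e⁻) = 2 × 2.223 = 4.446 mol.
Q = n(e⁻)·F = 4.446 × 96500 = 429000 C.
t = Q/I = 429000 / 0.7730 A = 555000 s = 154 h.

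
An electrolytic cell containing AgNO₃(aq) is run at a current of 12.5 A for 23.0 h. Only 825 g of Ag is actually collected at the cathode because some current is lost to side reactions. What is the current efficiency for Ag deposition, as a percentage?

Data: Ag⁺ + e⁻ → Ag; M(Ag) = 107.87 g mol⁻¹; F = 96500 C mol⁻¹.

71.3 %

Q = I·t = 12.50 × 82800 = 1035000 C; n(e⁻) = 1035000/96500 = 10.73 mol.
Theoretical n(Ag) = n(e⁻)/1 = 10.73 mol, i.e. m_theo = 10.73 × 107.87 = 1157 g.
Efficiency = m_actual / m_theo = 825 / 1157 = 71.3 %.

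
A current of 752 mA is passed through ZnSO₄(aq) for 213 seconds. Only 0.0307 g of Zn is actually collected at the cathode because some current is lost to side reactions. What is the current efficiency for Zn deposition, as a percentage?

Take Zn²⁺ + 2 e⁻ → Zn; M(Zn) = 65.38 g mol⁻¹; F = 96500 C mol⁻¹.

56.6 %

Q = I·t = 0.7520 × 213.00 = 160.2 C; n(e⁻) = 160.2/96500 = 0.001660 mol.
Theoretical n(Zn) = n(e⁻)/2 = 0.0008299 mol, i.e. m_theo = 0.0008299 × 65.38 = 0.05426 g.
Efficiency = m_actual / m_theo = 0.0307 / 0.05426 = 56.6 %.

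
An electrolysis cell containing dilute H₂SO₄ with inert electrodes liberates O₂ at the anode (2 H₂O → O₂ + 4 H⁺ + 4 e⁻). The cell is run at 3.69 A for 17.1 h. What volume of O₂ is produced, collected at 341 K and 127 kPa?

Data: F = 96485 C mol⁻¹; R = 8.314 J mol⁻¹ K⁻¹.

13.1 L

Q = I·t = 3.690 A × 61560 s = 227200 C.
n(e⁻) = Q/F = 227200 / 96485 = 2.354 mol.
4 electrons are transferred per O₂ molecule, so n(O₂) = 2.354 / 4 = 0.5886 mol.
V = nRT/P = (0.5886 × 8.314 × 341) / (127 × 10³ Pa) = 0.0131 m³ = 13.1 L.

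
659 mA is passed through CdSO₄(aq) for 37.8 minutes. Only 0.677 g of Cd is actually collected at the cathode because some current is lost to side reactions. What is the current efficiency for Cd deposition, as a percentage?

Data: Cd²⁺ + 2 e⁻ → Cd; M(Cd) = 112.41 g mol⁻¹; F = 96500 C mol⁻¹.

77.8 %

Q = I·t = 0.6590 × 2268.0 = 1495 C; n(e⁻) = 1495/96500 = 0.01549 mol.
Theoretical n(Cd) = n(e⁻)/2 = 0.007744 mol, i.e. m_theo = 0.007744 × 112.41 = 0.8705 g.
Efficiency = m_actual / m_theo = 0.677 / 0.8705 = 77.8 %.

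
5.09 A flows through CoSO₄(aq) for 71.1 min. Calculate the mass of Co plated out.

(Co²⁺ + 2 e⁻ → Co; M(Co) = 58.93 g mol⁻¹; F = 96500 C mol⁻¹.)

6.63 g

Q = I·t = 5.090 A × 4266.0 s = 21710 C.
n(e⁻) = Q/F = 21710 / 96500 = 0.2250 mol.
Co²⁺ + 2 e⁻ → Co, so n(Co) = n(e⁻)/2 = 0.1125 mol.
m = n·M = 0.1125 × 58.93 = 6.63 g.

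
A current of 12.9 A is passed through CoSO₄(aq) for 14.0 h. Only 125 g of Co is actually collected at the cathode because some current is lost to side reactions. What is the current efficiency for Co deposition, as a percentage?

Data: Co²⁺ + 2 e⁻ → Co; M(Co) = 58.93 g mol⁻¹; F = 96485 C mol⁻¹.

63.0 %

Q = I·t = 12.90 × 50400 = 650200 C; n(e⁻) = 650200/96485 = 6.738 mol.
Theoretical n(Co) = n(e⁻)/2 = 3.369 mol, i.e. m_theo = 3.369 × 58.93 = 198.5 g.
Efficiency = m_actual / m_theo = 125 / 198.5 = 63.0 %.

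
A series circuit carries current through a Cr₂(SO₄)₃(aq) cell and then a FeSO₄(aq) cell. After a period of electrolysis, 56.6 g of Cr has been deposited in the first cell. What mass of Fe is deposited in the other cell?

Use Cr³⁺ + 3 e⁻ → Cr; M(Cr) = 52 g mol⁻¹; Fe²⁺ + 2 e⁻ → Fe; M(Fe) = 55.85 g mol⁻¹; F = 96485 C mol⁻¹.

n(Cr) = 56.6 / 52 = 1.088 mol.
Since Cr³⁺ + 3 e⁻ → Cr, n(e⁻) passed = 3 × 1.088 = 3.265 mol.
Cells in series carry the same charge, so the same 3.265 mol of electrons passes through cell 2.
Fe²⁺ + 2 e⁻ → Fe, so n(Fe) = 3.265 / 2 = 1.633 mol.
m(Fe) = 1.633 × 55.85 = 91.2 g.

91.2 g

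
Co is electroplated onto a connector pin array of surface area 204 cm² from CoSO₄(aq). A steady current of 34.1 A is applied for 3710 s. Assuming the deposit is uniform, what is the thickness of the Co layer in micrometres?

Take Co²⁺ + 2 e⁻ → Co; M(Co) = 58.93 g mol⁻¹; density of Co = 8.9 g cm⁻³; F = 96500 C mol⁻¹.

Q = I·t = 34.10 × 3710.0 = 126500 C; n(e⁻) = 1.311 mol.
n(Co) = n(e⁻)/2 = 0.6555 mol, so m = 0.6555 × 58.93 = 38.63 g.
Volume = m/ρ = 38.63 / 8.9 = 4.340 cm³.
Thickness = V/A = 4.340 / 204 = 0.0213 cm = 213 μm.

213 μm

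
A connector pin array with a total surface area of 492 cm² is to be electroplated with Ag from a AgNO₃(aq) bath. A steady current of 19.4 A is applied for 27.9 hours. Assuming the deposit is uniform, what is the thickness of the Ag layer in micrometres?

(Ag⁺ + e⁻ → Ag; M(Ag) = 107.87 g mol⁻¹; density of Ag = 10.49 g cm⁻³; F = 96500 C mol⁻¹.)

Q = I·t = 19.40 × 100440 = 1949000 C; n(e⁻) = 20.19 mol.
n(Ag) = n(e⁻)/1 = 20.19 mol, so m = 20.19 × 107.87 = 2178 g.
Volume = m/ρ = 2178 / 10.49 = 207.6 cm³.
Thickness = V/A = 207.6 / 492 = 0.422 cm = 4220 μm.

4220 μm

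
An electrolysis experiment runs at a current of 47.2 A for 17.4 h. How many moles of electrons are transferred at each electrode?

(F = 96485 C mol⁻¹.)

30.6 mol

Q = I·t = 47.20 A × 62640 s = 2957000 C.
n(e⁻) = Q/F = 2957000 / 96485 = 30.6 mol.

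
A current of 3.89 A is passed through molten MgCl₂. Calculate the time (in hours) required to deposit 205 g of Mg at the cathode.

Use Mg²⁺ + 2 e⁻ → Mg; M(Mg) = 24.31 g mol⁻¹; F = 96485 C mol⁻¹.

116 h

n(Mg) = m/M = 205 / 24.31 = 8.433 mol.
Each Mg atom requires 2 electrons, so n(e⁻) = 2 × 8.433 = 16.87 mol.
Q = n(e⁻)·F = 16.87 × 96485 = 1627000 C.
t = Q/I = 1627000 / 3.890 A = 418300 s = 116 h.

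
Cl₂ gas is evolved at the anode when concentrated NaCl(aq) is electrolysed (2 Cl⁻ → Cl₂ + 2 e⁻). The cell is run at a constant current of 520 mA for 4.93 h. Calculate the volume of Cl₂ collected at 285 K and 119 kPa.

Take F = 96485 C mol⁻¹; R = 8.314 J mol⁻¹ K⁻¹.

0.952 L

Q = I·t = 0.5200 A × 17748 s = 9229 C.
n(e⁻) = Q/F = 9229 / 96485 = 0.09565 mol.
2 electrons are transferred per Cl₂ molecule, so n(Cl₂) = 0.09565 / 2 = 0.04783 mol.
V = nRT/P = (0.04783 × 8.314 × 285) / (119 × 10³ Pa) = 9.52 × 10⁻⁴ m³ = 0.952 L.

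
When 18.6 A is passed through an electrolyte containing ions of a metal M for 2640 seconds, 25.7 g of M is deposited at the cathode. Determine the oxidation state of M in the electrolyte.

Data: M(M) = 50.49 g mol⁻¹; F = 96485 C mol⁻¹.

+1

Q = I·t = 18.60 A × 2640.0 s = 49100 C, so n(e⁻) = 49100/96485 = 0.5089 mol.
n(M) deposited = 25.7 / 50.49 = 0.5090 mol.
Electrons per atom = n(e⁻)/n(M) = 0.5089 / 0.5090 = 1.00 ≈ 1, so the ion is M⁺.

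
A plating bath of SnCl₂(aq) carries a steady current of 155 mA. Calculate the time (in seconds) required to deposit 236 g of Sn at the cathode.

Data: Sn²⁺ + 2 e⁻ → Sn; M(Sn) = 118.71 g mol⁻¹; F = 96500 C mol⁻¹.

2.48 × 10⁶ s

n(Sn) = m/M = 236 / 118.71 = 1.988 mol.
Each Sn atom requires 2 electrons, so n(e⁻) = 2 × 1.988 = 3.976 mol.
Q = n(e⁻)·F = 3.976 × 96500 = 383700 C.
t = Q/I = 383700 / 0.1550 A = 2475000 s.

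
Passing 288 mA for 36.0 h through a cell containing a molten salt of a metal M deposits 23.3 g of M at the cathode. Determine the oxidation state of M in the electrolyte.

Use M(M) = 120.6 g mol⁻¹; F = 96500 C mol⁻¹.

+2

Q = I·t = 0.2880 A × 129600 s = 37320 C, so n(e⁻) = 37320/96500 = 0.3868 mol.
n(M) deposited = 23.3 / 120.6 = 0.1932 mol.
Electrons per atom = n(e⁻)/n(M) = 0.3868 / 0.1932 = 2.00 ≈ 2, so the ion is M²⁺.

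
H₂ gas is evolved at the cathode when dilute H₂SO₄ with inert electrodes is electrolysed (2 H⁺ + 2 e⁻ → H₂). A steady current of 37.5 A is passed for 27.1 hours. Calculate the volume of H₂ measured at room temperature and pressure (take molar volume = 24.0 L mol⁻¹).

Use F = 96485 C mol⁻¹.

Q = I·t = 37.50 A × 97560 s = 3658000 C.
n(e⁻) = Q/F = 3658000 / 96485 = 37.92 mol.
2 electrons are transferred per H₂ molecule, so n(H₂) = 37.92 / 2 = 18.96 mol.
V = n × V_m = 18.96 × 24.0 = 455 L.

455 L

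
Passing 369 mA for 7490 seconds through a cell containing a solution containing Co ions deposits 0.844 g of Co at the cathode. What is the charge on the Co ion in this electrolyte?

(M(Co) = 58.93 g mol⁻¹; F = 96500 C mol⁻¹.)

Q = I·t = 0.3690 A × 7490.0 s = 2764 C, so n(e⁻) = 2764/96500 = 0.02864 mol.
n(Co) deposited = 0.844 / 58.93 = 0.01432 mol.
Electrons per atom = n(e⁻)/n(Co) = 0.02864 / 0.01432 = 2.00 ≈ 2, so the ion is Co²⁺.

+2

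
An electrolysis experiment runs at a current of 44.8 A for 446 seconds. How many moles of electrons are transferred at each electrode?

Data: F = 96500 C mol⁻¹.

0.207 mol

Q = I·t = 44.80 A × 446.00 s = 19980 C.
n(e⁻) = Q/F = 19980 / 96500 = 0.207 mol.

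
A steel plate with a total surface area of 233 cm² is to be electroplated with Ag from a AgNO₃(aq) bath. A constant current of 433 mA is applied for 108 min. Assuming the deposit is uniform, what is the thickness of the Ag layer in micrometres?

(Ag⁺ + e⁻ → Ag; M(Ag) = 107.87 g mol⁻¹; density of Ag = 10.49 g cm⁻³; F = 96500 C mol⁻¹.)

Q = I·t = 0.4330 × 6480.0 = 2806 C; n(e⁻) = 0.02908 mol.
n(Ag) = n(e⁻)/1 = 0.02908 mol, so m = 0.02908 × 107.87 = 3.136 g.
Volume = m/ρ = 3.136 / 10.49 = 0.2990 cm³.
Thickness = V/A = 0.2990 / 233 = 0.00128 cm = 12.8 μm.

12.8 μm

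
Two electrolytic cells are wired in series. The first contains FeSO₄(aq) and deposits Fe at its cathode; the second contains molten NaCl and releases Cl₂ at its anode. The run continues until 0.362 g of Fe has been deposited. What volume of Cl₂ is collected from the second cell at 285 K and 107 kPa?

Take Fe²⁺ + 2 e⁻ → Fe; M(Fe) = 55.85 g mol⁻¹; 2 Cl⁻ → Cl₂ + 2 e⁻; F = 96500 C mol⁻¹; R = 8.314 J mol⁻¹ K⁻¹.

0.144 L

n(Fe) = 0.362 / 55.85 = 0.006482 mol, so n(e⁻) = 2 × 0.006482 = 0.01296 mol.
The cells are in series, so the same 0.01296 mol of electrons passes through the second cell.
2 Cl⁻ → Cl₂ + 2 e⁻ — 2 mol e⁻ per mol Cl₂, so n(Cl₂) = 0.01296/2 = 0.006482 mol.
V = nRT/P = (0.006482 × 8.314 × 285) / (107 × 10³) = 1.44 × 10⁻⁴ m³ = 0.144 L.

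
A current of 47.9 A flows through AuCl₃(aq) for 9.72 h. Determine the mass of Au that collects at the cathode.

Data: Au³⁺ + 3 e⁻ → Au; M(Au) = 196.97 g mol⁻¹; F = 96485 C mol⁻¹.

Q = I·t = 47.90 A × 34992 s = 1676000 C.
n(e⁻) = Q/F = 1676000 / 96485 = 17.37 mol.
Au³⁺ + 3 e⁻ → Au, so n(Au) = n(e⁻)/3 = 5.791 mol.
m = n·M = 5.791 × 196.97 = 1140 g.

1140 g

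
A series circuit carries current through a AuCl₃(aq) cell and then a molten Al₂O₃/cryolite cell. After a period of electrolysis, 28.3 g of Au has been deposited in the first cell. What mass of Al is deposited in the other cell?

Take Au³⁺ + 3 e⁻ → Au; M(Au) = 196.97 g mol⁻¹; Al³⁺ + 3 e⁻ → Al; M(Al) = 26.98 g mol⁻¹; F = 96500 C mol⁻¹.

3.88 g

n(Au) = 28.3 / 196.97 = 0.1437 mol.
Since Au³⁺ + 3 e⁻ → Au, n(e⁻) passed = 3 × 0.1437 = 0.4310 mol.
Cells in series carry the same charge, so the same 0.4310 mol of electrons passes through cell 2.
Al³⁺ + 3 e⁻ → Al, so n(Al) = 0.4310 / 3 = 0.1437 mol.
m(Al) = 0.1437 × 26.98 = 3.88 g.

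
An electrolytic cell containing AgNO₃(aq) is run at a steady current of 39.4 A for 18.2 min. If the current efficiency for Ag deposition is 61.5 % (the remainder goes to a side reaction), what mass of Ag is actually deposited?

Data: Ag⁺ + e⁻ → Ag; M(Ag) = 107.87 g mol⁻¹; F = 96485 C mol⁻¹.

29.6 g

Q = I·t = 39.40 × 1092.0 = 43020 C.
n(e⁻) = 43020/96485 = 0.4459 mol; theoretically n(Ag) = 0.4459/1 = 0.4459 mol, m_theo = 48.10 g.
At 61.5 % efficiency, m_actual = 0.615 × 48.10 = 29.6 g.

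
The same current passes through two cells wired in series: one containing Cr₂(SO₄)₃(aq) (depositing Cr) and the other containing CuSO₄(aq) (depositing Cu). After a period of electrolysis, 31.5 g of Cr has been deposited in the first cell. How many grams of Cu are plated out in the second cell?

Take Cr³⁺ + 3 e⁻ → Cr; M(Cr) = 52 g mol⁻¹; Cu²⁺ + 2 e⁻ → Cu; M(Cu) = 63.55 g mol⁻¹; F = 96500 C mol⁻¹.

n(Cr) = 31.5 / 52 = 0.6058 mol.
Since Cr³⁺ + 3 e⁻ → Cr, n(e⁻) passed = 3 × 0.6058 = 1.817 mol.
Cells in series carry the same charge, so the same 1.817 mol of electrons passes through cell 2.
Cu²⁺ + 2 e⁻ → Cu, so n(Cu) = 1.817 / 2 = 0.9087 mol.
m(Cu) = 0.9087 × 63.55 = 57.7 g.

57.7 g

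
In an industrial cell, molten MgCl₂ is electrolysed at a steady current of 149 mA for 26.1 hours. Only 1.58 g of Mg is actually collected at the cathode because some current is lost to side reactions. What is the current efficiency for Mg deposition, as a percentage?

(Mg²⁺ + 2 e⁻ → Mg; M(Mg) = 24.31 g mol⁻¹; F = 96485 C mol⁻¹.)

89.6 %

Q = I·t = 0.1490 × 93960 = 14000 C; n(e⁻) = 14000/96485 = 0.1451 mol.
Theoretical n(Mg) = n(e⁻)/2 = 0.07255 mol, i.e. m_theo = 0.07255 × 24.31 = 1.764 g.
Efficiency = m_actual / m_theo = 1.58 / 1.764 = 89.6 %.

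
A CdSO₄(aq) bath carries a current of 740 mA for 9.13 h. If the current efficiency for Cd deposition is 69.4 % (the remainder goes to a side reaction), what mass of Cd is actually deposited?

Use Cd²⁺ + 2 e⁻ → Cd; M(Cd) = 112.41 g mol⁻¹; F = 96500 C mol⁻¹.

9.83 g

Q = I·t = 0.7400 × 32868 = 24320 C.
n(e⁻) = 24320/96500 = 0.2520 mol; theoretically n(Cd) = 0.2520/2 = 0.1260 mol, m_theo = 14.17 g.
At 69.4 % efficiency, m_actual = 0.694 × 14.17 = 9.83 g.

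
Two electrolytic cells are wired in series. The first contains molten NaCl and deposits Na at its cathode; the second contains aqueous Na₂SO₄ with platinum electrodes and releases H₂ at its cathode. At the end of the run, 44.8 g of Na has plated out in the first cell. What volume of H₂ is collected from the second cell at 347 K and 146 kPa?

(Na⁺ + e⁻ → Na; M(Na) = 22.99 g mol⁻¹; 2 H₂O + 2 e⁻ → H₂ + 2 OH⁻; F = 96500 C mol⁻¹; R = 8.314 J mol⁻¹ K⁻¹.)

19.3 L

n(Na) = 44.8 / 22.99 = 1.949 mol, so n(e⁻) = 1 × 1.949 = 1.949 mol.
The cells are in series, so the same 1.949 mol of electrons passes through the second cell.
2 H₂O + 2 e⁻ → H₂ + 2 OH⁻ — 2 mol e⁻ per mol H₂, so n(H₂) = 1.949/2 = 0.9743 mol.
V = nRT/P = (0.9743 × 8.314 × 347) / (146 × 10³) = 0.0193 m³ = 19.3 L.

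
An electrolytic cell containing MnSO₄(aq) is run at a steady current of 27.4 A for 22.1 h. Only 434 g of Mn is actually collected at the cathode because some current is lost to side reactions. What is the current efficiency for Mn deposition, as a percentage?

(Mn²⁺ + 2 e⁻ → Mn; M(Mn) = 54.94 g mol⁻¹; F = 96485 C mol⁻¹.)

Q = I·t = 27.40 × 79560 = 2180000 C; n(e⁻) = 2180000/96485 = 22.59 mol.
Theoretical n(Mn) = n(e⁻)/2 = 11.30 mol, i.e. m_theo = 11.30 × 54.94 = 620.6 g.
Efficiency = m_actual / m_theo = 434 / 620.6 = 69.9 %.

69.9 %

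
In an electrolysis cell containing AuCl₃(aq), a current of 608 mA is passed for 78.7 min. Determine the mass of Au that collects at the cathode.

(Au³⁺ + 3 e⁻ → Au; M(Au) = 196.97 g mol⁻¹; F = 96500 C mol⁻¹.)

Q = I·t = 0.6080 A × 4722.0 s = 2871 C.
n(e⁻) = Q/F = 2871 / 96500 = 0.02975 mol.
Au³⁺ + 3 e⁻ → Au, so n(Au) = n(e⁻)/3 = 0.009917 mol.
m = n·M = 0.009917 × 196.97 = 1.95 g.

1.95 g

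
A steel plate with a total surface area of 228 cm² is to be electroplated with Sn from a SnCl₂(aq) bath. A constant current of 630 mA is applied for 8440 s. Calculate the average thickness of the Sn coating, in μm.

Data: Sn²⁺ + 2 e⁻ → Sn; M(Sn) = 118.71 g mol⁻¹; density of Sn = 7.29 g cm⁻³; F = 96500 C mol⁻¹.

19.7 μm

Q = I·t = 0.6300 × 8440.0 = 5317 C; n(e⁻) = 0.05510 mol.
n(Sn) = n(e⁻)/2 = 0.02755 mol, so m = 0.02755 × 118.71 = 3.270 g.
Volume = m/ρ = 3.270 / 7.29 = 0.4486 cm³.
Thickness = V/A = 0.4486 / 228 = 0.00197 cm = 19.7 μm.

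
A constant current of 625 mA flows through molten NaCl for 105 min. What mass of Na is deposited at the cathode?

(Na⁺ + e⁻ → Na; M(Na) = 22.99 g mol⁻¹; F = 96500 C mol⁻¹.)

0.938 g

Q = I·t = 0.6250 A × 6300.0 s = 3938 C.
n(e⁻) = Q/F = 3938 / 96500 = 0.04080 mol.
Na⁺ + e⁻ → Na, so n(Na) = n(e⁻)/1 = 0.04080 mol.
m = n·M = 0.04080 × 22.99 = 0.938 g.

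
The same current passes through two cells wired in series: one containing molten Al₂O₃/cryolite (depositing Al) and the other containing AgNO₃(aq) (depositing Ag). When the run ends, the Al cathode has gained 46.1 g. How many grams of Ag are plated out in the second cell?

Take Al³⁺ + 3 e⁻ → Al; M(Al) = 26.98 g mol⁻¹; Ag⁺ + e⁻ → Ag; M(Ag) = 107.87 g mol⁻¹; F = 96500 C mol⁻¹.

n(Al) = 46.1 / 26.98 = 1.709 mol.
Since Al³⁺ + 3 e⁻ → Al, n(e⁻) passed = 3 × 1.709 = 5.126 mol.
Cells in series carry the same charge, so the same 5.126 mol of electrons passes through cell 2.
Ag⁺ + e⁻ → Ag, so n(Ag) = 5.126 / 1 = 5.126 mol.
m(Ag) = 5.126 × 107.87 = 553 g.

553 g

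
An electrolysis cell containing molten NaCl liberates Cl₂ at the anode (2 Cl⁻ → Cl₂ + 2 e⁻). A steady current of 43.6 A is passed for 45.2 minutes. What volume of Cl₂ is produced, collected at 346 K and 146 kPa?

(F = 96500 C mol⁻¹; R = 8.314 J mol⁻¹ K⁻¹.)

Q = I·t = 43.60 A × 2712.0 s = 118200 C.
n(e⁻) = Q/F = 118200 / 96500 = 1.225 mol.
2 electrons are transferred per Cl₂ molecule, so n(Cl₂) = 1.225 / 2 = 0.6127 mol.
V = nRT/P = (0.6127 × 8.314 × 346) / (146 × 10³ Pa) = 0.0121 m³ = 12.1 L.

12.1 L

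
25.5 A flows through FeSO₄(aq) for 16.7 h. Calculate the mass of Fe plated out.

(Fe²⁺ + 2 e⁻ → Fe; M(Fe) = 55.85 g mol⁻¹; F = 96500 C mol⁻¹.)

444 g

Q = I·t = 25.50 A × 60120 s = 1533000 C.
n(e⁻) = Q/F = 1533000 / 96500 = 15.89 mol.
Fe²⁺ + 2 e⁻ → Fe, so n(Fe) = n(e⁻)/2 = 7.943 mol.
m = n·M = 7.943 × 55.85 = 444 g.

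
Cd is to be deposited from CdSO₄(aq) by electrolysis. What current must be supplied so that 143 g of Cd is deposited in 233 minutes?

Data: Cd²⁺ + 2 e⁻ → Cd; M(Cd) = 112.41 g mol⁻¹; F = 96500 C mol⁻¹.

17.6 A

n(Cd) = 143 / 112.41 = 1.272 mol.
n(e⁻) = 2 × 1.272 = 2.544 mol.
Q = n(e⁻)·F = 2.544 × 96500 = 245500 C.
I = Q/t = 245500 / 13980 s = 17.6 A.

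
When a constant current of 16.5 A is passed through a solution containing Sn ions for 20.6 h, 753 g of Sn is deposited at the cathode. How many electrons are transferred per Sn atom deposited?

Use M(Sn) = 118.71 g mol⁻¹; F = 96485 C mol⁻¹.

2

Q = I·t = 16.50 A × 74160 s = 1224000 C, so n(e⁻) = 1224000/96485 = 12.68 mol.
n(Sn) deposited = 753 / 118.71 = 6.343 mol.
Electrons per atom = n(e⁻)/n(Sn) = 12.68 / 6.343 = 2.00 ≈ 2, so the ion is Sn²⁺.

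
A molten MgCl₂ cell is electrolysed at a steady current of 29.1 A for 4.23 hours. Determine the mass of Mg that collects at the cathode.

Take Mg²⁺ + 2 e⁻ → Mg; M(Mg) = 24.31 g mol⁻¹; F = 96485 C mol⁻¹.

Q = I·t = 29.10 A × 15228 s = 443100 C.
n(e⁻) = Q/F = 443100 / 96485 = 4.593 mol.
Mg²⁺ + 2 e⁻ → Mg, so n(Mg) = n(e⁻)/2 = 2.296 mol.
m = n·M = 2.296 × 24.31 = 55.8 g.

55.8 g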